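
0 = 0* 8946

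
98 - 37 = 61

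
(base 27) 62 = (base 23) 73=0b10100100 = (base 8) 244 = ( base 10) 164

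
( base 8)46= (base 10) 38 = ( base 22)1G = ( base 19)20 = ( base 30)18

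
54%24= 6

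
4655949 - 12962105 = -8306156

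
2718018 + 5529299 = 8247317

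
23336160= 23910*976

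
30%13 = 4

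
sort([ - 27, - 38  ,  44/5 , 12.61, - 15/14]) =[-38, - 27, - 15/14,44/5,12.61] 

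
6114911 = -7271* ( - 841)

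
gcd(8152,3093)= 1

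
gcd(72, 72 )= 72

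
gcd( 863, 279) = 1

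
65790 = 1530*43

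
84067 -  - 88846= 172913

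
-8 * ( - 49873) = 398984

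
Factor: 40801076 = 2^2* 47^1*217027^1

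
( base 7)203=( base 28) 3h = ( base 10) 101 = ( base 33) 32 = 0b1100101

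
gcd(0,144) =144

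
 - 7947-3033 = - 10980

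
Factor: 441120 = 2^5*3^1*5^1*919^1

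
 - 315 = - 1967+1652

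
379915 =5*75983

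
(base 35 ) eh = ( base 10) 507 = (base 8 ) 773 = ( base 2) 111111011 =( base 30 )gr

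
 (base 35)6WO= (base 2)10000100101110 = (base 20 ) 114e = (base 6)103154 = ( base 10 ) 8494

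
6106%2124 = 1858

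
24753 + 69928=94681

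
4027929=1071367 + 2956562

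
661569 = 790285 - 128716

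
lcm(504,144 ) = 1008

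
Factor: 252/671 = 2^2 * 3^2 * 7^1*11^( - 1) * 61^( - 1)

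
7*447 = 3129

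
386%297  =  89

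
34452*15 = 516780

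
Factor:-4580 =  - 2^2*5^1 *229^1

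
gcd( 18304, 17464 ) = 8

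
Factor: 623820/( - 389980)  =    -  3^1*17^(-1)*31^( - 1 )*281^1= -843/527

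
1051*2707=2845057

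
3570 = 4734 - 1164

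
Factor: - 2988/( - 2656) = 9/8 = 2^( - 3 )*3^2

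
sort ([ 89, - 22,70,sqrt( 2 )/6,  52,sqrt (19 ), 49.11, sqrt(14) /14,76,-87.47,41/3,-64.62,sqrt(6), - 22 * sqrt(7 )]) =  [ -87.47,-64.62 ,  -  22*sqrt (7 ),  -  22,sqrt (2 )/6,sqrt( 14 )/14,sqrt( 6),sqrt(19), 41/3,  49.11,52,70,76, 89] 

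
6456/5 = 6456/5=1291.20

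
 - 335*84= -28140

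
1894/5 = 378  +  4/5 = 378.80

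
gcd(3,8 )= 1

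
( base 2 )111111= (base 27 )29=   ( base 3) 2100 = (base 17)3c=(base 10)63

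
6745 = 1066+5679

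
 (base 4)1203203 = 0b1100011100011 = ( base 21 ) E98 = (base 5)200441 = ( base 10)6371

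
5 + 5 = 10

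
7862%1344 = 1142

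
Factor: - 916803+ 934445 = 17642  =  2^1*8821^1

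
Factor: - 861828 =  - 2^2*3^1 *11^1*6529^1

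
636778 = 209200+427578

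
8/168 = 1/21 = 0.05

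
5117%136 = 85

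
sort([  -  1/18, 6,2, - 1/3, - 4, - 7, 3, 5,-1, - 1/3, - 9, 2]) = [ - 9, - 7, - 4, - 1, - 1/3, - 1/3, - 1/18, 2,2, 3, 5, 6 ]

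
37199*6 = 223194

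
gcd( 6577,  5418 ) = 1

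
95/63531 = 95/63531 = 0.00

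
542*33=17886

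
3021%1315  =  391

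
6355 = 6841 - 486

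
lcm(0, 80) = 0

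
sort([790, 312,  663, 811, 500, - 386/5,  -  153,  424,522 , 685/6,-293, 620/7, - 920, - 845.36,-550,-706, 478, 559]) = [-920, - 845.36,  -  706,-550, -293,  -  153,-386/5, 620/7, 685/6,312, 424, 478,500,522, 559, 663,790,811 ] 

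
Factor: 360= 2^3*3^2*5^1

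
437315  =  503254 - 65939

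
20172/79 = 255+27/79 =255.34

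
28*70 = 1960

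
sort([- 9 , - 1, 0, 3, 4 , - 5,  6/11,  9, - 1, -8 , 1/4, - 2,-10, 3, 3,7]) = [- 10,  -  9, - 8, - 5, - 2, - 1,  -  1, 0, 1/4 , 6/11, 3,3, 3,4, 7, 9]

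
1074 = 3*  358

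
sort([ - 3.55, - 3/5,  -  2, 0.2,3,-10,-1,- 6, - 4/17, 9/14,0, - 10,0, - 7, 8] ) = [-10 , - 10, - 7, - 6,-3.55,-2, - 1,-3/5,-4/17, 0, 0, 0.2,9/14, 3, 8] 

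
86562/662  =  130 + 251/331=130.76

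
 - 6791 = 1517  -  8308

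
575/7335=115/1467 = 0.08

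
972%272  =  156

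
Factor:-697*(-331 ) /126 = 230707/126 = 2^(-1) *3^( - 2)*7^( - 1)*17^1*41^1*331^1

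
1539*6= 9234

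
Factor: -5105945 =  - 5^1 *13^1*78553^1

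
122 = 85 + 37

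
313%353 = 313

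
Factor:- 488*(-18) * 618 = 2^5 * 3^3*61^1 * 103^1=5428512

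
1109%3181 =1109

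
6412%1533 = 280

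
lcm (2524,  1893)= 7572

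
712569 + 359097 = 1071666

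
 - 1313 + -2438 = -3751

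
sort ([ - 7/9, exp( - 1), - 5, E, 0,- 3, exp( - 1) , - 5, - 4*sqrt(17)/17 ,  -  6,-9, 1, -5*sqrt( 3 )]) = [ - 9, - 5*sqrt( 3),-6,-5, - 5,-3, - 4*sqrt ( 17 )/17, -7/9, 0, exp( - 1),exp( - 1), 1, E]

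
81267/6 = 27089/2=   13544.50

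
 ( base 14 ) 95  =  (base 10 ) 131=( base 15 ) 8B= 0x83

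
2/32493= 2/32493=0.00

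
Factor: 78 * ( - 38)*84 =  - 248976 =- 2^4  *3^2*7^1 *13^1* 19^1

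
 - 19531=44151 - 63682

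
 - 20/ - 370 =2/37 =0.05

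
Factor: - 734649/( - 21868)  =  2^( - 2)*3^1*7^( - 1)*11^(-1)*71^( - 1 )*233^1*1051^1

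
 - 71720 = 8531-80251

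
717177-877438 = -160261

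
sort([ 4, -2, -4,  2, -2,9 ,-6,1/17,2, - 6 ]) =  [ - 6, - 6, - 4, - 2, - 2,1/17 , 2,2,4,9 ]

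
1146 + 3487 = 4633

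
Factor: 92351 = 7^1*79^1* 167^1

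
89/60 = 1 + 29/60  =  1.48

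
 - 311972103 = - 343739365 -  - 31767262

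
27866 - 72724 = - 44858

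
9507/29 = 9507/29 = 327.83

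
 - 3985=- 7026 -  - 3041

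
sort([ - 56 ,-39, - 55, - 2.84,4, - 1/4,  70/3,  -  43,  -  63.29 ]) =[ - 63.29,- 56,-55, - 43,-39, - 2.84, - 1/4,4, 70/3]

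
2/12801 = 2/12801 = 0.00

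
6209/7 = 887 = 887.00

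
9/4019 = 9/4019=0.00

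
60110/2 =30055 = 30055.00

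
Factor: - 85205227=  -  61^1*83^1 * 16829^1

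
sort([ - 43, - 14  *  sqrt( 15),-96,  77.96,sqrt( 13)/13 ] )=[-96, - 14*sqrt(15 ),-43,sqrt(13) /13,77.96]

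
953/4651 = 953/4651= 0.20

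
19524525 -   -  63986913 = 83511438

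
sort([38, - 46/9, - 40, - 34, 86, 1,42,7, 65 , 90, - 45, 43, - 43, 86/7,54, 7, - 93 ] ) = [-93, - 45, - 43, - 40, - 34,  -  46/9, 1 , 7, 7, 86/7,38, 42,43, 54,65,86, 90 ] 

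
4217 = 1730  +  2487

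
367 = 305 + 62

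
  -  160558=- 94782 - 65776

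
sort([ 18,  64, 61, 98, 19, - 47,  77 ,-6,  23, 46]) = [-47 ,  -  6,18,19,  23,46 , 61,64, 77 , 98 ]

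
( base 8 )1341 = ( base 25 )14C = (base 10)737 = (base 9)1008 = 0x2e1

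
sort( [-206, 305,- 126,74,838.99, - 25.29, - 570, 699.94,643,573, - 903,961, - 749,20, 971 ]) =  [ - 903,  -  749 ,-570, - 206 , - 126 ,-25.29,20, 74,305,573, 643, 699.94, 838.99,961,971 ]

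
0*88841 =0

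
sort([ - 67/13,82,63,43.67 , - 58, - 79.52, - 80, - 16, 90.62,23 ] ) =[ - 80,-79.52, - 58, - 16, - 67/13,23,  43.67,63,82 , 90.62 ]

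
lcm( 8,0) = 0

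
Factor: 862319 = 862319^1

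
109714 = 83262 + 26452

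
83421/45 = 1853 + 4/5 = 1853.80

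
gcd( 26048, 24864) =1184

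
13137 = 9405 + 3732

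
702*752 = 527904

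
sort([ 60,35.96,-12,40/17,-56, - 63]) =[ - 63, - 56,-12,40/17,  35.96,60 ]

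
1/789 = 1/789 =0.00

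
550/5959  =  550/5959 = 0.09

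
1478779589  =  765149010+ 713630579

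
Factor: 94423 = 7^2*41^1*47^1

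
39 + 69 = 108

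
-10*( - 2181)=21810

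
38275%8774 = 3179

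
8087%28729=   8087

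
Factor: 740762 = 2^1*11^2 * 3061^1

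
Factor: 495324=2^2*3^2*13759^1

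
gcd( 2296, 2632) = 56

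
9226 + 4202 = 13428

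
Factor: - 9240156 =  - 2^2*3^4*19^2 * 79^1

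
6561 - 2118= 4443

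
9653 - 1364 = 8289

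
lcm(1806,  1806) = 1806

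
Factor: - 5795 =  - 5^1 *19^1 * 61^1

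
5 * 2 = 10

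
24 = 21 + 3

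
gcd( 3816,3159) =9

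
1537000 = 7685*200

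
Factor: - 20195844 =  -  2^2*3^1*1682987^1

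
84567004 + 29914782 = 114481786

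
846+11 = 857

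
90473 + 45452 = 135925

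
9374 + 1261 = 10635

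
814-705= 109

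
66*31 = 2046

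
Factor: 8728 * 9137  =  2^3*1091^1*9137^1 = 79747736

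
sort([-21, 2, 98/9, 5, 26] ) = [ - 21, 2, 5,  98/9, 26]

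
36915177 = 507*72811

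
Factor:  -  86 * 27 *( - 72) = 167184 = 2^4 *3^5*43^1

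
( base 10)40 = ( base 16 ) 28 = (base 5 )130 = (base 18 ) 24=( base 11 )37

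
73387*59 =4329833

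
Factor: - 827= - 827^1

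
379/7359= 379/7359  =  0.05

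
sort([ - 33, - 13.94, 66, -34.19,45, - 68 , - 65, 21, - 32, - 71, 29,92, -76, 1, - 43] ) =[-76, - 71, - 68, - 65,-43,  -  34.19, - 33, - 32,-13.94 , 1,21, 29, 45, 66 , 92 ]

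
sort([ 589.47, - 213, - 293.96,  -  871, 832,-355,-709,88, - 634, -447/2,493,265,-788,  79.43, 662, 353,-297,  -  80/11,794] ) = [ - 871, - 788, - 709, - 634, - 355, - 297,-293.96  , - 447/2,-213,-80/11,  79.43 , 88,265, 353,493,589.47,662,794, 832]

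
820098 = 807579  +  12519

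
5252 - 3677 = 1575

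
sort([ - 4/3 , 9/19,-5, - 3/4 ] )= [-5, - 4/3, - 3/4,9/19] 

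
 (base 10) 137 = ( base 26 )57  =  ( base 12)B5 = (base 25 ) 5C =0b10001001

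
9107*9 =81963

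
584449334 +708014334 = 1292463668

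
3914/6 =652  +  1/3 = 652.33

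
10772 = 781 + 9991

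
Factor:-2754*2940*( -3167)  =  2^3*  3^5*5^1*7^2 * 17^1*3167^1 = 25642438920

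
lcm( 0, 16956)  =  0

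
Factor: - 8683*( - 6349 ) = 7^1*19^1*457^1*907^1  =  55128367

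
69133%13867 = 13665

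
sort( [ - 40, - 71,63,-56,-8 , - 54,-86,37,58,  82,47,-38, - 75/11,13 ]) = [ - 86, - 71, - 56 ,-54, - 40,-38,-8, - 75/11 , 13, 37, 47, 58,63,82]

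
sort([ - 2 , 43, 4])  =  [ - 2,4, 43] 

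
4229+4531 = 8760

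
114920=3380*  34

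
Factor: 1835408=2^4*114713^1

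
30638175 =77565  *395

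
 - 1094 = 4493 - 5587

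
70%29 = 12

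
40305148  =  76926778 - 36621630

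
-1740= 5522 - 7262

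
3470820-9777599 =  - 6306779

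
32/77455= 32/77455 = 0.00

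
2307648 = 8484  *272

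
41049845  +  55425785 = 96475630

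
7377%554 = 175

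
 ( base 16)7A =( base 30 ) 42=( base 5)442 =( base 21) 5h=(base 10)122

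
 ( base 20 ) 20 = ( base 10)40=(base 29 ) 1B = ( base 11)37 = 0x28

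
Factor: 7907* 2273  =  2273^1*7907^1 = 17972611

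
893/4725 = 893/4725= 0.19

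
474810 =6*79135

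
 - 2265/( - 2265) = 1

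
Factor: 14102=2^1 * 11^1*641^1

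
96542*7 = 675794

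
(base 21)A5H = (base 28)5lo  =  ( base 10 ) 4532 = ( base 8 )10664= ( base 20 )B6C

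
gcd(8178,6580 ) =94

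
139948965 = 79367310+60581655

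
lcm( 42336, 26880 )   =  1693440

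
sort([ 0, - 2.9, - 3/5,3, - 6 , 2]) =[-6, - 2.9,  -  3/5,0,2,3]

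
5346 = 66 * 81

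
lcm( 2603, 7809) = 7809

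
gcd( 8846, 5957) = 1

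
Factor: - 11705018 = - 2^1  *  13^1*450193^1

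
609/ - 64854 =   -  1  +  21415/21618 =- 0.01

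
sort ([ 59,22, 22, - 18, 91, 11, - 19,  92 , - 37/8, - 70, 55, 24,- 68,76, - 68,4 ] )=[ - 70,-68, - 68,-19, - 18, - 37/8 , 4,  11, 22,22, 24,55, 59,  76,91,92 ] 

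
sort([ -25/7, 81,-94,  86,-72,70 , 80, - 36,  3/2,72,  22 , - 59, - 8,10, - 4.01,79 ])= [  -  94,-72, - 59,  -  36,-8,-4.01, - 25/7,3/2, 10,22,  70 , 72,79, 80,  81, 86 ] 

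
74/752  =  37/376 = 0.10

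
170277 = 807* 211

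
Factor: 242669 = 7^1*34667^1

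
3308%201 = 92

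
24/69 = 8/23=0.35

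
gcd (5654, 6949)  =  1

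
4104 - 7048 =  - 2944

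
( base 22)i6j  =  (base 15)295D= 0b10001010011111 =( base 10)8863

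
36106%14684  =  6738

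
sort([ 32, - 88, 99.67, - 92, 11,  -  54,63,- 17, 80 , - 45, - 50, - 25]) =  [ - 92, - 88,-54,-50,  -  45, - 25, - 17, 11,32,63,  80, 99.67]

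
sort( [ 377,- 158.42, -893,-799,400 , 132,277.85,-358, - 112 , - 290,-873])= [ - 893, - 873,  -  799, - 358, - 290, - 158.42,-112, 132, 277.85,377, 400]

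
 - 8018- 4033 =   -  12051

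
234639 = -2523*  (  -  93)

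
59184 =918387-859203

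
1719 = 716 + 1003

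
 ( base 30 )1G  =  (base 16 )2e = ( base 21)24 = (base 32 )1E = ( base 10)46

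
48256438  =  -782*( - 61709 ) 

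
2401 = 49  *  49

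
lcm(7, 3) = 21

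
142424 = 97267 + 45157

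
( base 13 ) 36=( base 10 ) 45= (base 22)21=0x2D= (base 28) 1h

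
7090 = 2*3545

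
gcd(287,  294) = 7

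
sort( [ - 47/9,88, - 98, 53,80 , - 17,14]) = [  -  98, - 17, - 47/9, 14,53, 80,  88] 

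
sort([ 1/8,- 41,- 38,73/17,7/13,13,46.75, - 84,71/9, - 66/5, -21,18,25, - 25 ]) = [-84,-41,-38, - 25, - 21, - 66/5, 1/8,7/13, 73/17,71/9, 13, 18, 25,46.75]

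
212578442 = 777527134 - 564948692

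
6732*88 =592416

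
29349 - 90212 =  - 60863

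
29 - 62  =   - 33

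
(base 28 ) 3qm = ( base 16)C1E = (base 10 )3102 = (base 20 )7F2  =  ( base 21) 70f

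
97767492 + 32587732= 130355224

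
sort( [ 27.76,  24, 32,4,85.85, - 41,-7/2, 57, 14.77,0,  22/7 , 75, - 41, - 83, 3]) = [ - 83, - 41,-41,-7/2,  0,3,  22/7, 4, 14.77, 24,  27.76, 32 , 57, 75,  85.85 ] 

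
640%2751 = 640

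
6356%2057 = 185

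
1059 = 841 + 218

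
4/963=4/963 = 0.00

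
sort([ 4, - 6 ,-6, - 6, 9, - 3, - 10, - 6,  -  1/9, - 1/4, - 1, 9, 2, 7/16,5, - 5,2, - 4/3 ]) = [  -  10, - 6,-6, - 6, - 6, - 5, - 3, - 4/3, - 1, - 1/4, - 1/9,7/16, 2, 2,4,5 , 9,9]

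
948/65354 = 474/32677 = 0.01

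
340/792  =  85/198 = 0.43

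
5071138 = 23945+5047193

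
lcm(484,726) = 1452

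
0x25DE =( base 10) 9694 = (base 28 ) ca6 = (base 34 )8d4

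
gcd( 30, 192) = 6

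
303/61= 4 + 59/61 = 4.97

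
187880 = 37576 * 5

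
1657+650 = 2307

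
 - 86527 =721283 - 807810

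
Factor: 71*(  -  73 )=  - 5183 = - 71^1*73^1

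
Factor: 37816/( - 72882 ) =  - 2^2 * 3^( - 2) * 29^1*163^1*4049^( -1) = - 18908/36441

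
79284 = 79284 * 1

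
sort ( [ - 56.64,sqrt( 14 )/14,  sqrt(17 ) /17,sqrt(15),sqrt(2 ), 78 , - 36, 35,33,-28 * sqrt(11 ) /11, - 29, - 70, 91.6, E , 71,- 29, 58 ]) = [ - 70, - 56.64, - 36, -29, - 29, - 28*sqrt(11)/11,sqrt(17) /17,sqrt(14 )/14,sqrt( 2),E, sqrt( 15),33,  35, 58,71,78,91.6]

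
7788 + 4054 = 11842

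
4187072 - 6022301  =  -1835229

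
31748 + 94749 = 126497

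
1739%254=215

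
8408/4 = 2102 = 2102.00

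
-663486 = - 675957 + 12471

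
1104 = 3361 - 2257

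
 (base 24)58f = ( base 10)3087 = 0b110000001111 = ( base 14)11a7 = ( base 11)2357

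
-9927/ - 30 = 330 + 9/10 = 330.90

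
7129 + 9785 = 16914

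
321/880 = 321/880 =0.36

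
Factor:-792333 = -3^2*88037^1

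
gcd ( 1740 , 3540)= 60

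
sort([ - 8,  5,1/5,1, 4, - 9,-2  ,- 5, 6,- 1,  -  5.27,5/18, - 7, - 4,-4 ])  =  [ - 9, - 8,-7, - 5.27, - 5,-4,  -  4,-2, - 1, 1/5,5/18, 1, 4,5, 6] 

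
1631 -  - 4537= 6168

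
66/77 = 6/7 =0.86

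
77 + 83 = 160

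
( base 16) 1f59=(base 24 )DM9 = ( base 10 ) 8025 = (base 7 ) 32253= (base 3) 102000020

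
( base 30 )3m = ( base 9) 134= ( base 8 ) 160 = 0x70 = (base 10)112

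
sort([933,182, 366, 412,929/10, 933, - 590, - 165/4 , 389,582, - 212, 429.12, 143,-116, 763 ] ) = [ - 590,-212, - 116 , - 165/4,929/10,143,  182, 366, 389,  412, 429.12,582, 763 , 933, 933] 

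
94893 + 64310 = 159203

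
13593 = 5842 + 7751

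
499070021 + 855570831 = 1354640852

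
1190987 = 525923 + 665064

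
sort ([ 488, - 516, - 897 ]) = [ - 897, - 516, 488]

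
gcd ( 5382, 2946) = 6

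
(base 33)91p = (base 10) 9859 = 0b10011010000011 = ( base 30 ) asj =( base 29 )BKS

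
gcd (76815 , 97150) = 5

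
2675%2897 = 2675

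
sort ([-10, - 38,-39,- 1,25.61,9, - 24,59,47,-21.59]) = [-39,-38, - 24,-21.59,-10,-1,  9 , 25.61,47,  59] 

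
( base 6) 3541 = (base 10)853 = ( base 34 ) P3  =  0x355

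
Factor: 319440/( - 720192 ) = - 2^ ( - 2) * 5^1*11^1 * 31^( - 1 ) =- 55/124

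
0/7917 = 0 = 0.00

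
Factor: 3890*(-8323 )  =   - 2^1*5^1*7^1*29^1*41^1*389^1 =-  32376470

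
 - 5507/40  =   - 5507/40 = - 137.68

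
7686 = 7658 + 28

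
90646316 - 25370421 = 65275895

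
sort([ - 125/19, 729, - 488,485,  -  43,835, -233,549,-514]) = [ - 514 , - 488 ,-233, -43, - 125/19, 485,549, 729, 835]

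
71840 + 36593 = 108433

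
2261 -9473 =-7212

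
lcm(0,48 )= 0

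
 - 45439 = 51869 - 97308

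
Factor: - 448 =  - 2^6*7^1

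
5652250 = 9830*575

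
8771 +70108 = 78879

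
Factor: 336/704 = 21/44 = 2^(- 2) *3^1*7^1*11^( - 1 )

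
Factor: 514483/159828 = 2^(  -  2)*3^( - 1)*19^(  -  1 )*401^1*701^( - 1)*1283^1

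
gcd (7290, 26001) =243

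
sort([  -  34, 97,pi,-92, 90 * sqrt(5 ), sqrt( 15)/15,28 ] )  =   [ - 92, - 34,sqrt ( 15 ) /15, pi,28, 97,90 * sqrt( 5)] 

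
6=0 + 6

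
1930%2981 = 1930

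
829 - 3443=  - 2614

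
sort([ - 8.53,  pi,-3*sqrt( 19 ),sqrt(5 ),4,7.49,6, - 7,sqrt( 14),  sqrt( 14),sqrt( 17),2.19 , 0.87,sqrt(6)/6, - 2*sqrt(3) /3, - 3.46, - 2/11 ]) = [ - 3*sqrt( 19),  -  8.53,-7, - 3.46, - 2*sqrt(3 )/3, - 2/11, sqrt( 6 )/6,0.87,2.19,sqrt(5), pi , sqrt(14),sqrt( 14),4,sqrt( 17),6,7.49]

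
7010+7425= 14435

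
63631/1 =63631 = 63631.00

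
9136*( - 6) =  - 54816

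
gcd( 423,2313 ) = 9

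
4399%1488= 1423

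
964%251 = 211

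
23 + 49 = 72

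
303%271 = 32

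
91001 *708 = 64428708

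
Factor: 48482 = 2^1*7^1 * 3463^1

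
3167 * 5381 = 17041627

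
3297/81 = 40+ 19/27 = 40.70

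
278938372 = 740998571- 462060199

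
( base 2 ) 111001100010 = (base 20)942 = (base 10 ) 3682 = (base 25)5M7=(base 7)13510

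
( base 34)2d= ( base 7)144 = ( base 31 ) 2J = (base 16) 51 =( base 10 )81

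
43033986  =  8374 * 5139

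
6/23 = 6/23 = 0.26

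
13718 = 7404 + 6314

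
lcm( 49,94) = 4606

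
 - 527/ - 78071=527/78071=0.01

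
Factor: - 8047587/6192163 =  - 3^1*29^1*233^1*397^1* 6192163^( -1)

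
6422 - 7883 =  - 1461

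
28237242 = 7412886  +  20824356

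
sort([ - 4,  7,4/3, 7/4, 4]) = [ - 4 , 4/3,7/4, 4,7] 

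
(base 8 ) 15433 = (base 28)8NN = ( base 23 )d2g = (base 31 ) 76q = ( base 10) 6939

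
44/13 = 44/13 = 3.38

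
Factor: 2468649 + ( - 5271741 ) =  - 2803092 = - 2^2*3^1*233591^1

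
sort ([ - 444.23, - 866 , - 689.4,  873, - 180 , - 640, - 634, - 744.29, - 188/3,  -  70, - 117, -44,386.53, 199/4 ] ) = [ - 866,  -  744.29, - 689.4, - 640 , - 634, - 444.23,  -  180, - 117, - 70 , - 188/3,-44,  199/4,386.53,873]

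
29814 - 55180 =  - 25366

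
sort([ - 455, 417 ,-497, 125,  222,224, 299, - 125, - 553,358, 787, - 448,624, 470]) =[- 553, - 497, - 455,  -  448,  -  125,125, 222,  224,299, 358,417,470, 624,787 ]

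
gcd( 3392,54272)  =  3392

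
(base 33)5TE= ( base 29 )7I7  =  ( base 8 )14420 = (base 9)8718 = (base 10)6416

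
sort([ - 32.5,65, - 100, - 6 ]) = [-100, - 32.5, - 6 , 65] 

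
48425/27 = 1793 + 14/27 = 1793.52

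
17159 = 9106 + 8053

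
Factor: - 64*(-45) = 2880 = 2^6*3^2 * 5^1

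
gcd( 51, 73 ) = 1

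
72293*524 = 37881532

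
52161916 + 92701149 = 144863065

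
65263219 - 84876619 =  - 19613400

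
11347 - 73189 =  - 61842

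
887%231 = 194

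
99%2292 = 99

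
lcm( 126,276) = 5796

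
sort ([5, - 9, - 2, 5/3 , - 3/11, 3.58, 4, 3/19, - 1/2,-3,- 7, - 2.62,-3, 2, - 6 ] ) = [ - 9, - 7, - 6,-3 , - 3,  -  2.62, - 2, - 1/2,-3/11, 3/19, 5/3,2, 3.58, 4,5 ] 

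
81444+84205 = 165649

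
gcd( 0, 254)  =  254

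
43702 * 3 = 131106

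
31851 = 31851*1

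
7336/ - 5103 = -1048/729 = - 1.44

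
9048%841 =638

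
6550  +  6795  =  13345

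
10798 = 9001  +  1797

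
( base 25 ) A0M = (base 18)1168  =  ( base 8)14200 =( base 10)6272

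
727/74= 9 + 61/74 = 9.82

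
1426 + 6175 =7601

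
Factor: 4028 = 2^2 * 19^1*53^1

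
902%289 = 35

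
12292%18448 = 12292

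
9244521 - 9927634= - 683113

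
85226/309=85226/309 = 275.81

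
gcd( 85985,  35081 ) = 1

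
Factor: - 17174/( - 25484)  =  2^ ( - 1 ) * 23^( - 1 )*31^1=31/46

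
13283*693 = 9205119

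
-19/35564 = -19/35564  =  - 0.00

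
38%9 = 2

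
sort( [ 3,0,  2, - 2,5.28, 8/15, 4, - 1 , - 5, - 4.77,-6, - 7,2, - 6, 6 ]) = [- 7, - 6, - 6,- 5, - 4.77,  -  2, - 1 , 0, 8/15,2,2, 3,4,5.28,6]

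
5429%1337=81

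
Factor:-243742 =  - 2^1*47^1*2593^1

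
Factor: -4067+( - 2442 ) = - 23^1*283^1 = - 6509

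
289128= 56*5163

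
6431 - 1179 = 5252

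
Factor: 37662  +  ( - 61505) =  - 113^1 * 211^1=-23843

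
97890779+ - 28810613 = 69080166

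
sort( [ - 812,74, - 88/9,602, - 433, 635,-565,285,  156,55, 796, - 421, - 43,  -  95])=[ - 812, - 565,  -  433 ,-421, - 95,-43, - 88/9,55,74,156,285,  602,635,796] 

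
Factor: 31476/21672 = 2^ ( - 1)*3^(- 1)*7^( - 1)*61^1 = 61/42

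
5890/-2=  - 2945+0/1 = -  2945.00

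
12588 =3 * 4196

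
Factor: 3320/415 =8  =  2^3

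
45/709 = 45/709 = 0.06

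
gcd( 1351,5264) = 7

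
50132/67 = 50132/67 = 748.24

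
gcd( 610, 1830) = 610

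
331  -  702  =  -371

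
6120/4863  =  1 + 419/1621 = 1.26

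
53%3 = 2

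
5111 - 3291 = 1820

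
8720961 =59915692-51194731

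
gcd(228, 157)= 1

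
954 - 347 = 607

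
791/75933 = 791/75933  =  0.01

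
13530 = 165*82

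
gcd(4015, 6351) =73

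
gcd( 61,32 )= 1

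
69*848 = 58512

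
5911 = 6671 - 760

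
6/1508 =3/754 =0.00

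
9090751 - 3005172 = 6085579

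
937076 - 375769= 561307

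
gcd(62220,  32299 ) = 1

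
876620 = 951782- 75162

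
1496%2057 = 1496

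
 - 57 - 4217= - 4274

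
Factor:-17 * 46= - 2^1*17^1*23^1=- 782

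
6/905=6/905= 0.01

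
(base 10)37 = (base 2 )100101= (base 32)15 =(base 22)1f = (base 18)21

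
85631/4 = 85631/4 = 21407.75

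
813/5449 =813/5449 = 0.15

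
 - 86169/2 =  - 86169/2 = -43084.50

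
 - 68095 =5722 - 73817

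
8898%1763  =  83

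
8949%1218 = 423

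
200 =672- 472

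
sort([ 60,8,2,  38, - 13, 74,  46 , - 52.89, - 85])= [- 85,-52.89, - 13, 2,8,  38,  46, 60, 74]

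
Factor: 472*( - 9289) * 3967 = -2^3 * 7^1*59^1*1327^1*3967^1= - 17392946536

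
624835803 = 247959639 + 376876164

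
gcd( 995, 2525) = 5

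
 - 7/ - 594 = 7/594=0.01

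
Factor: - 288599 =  - 41^1 * 7039^1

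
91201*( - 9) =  - 820809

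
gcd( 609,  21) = 21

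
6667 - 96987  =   - 90320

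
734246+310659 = 1044905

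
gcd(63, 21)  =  21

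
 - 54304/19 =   -  54304/19 = - 2858.11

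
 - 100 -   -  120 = 20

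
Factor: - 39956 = -2^2 * 7^1*1427^1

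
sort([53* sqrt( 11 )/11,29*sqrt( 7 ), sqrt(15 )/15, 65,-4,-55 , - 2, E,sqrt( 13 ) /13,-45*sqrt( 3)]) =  [-45*sqrt(3) ,-55, - 4, -2, sqrt( 15)/15, sqrt( 13) /13, E,53*sqrt( 11)/11, 65,29*sqrt( 7)]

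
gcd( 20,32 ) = 4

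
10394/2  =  5197 = 5197.00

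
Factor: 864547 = 23^1*37589^1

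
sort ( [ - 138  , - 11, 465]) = [ -138, - 11, 465]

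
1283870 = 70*18341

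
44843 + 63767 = 108610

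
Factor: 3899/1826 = 2^( - 1)*7^1*11^( - 1) *83^(-1)*557^1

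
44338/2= 22169 = 22169.00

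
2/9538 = 1/4769= 0.00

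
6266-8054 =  - 1788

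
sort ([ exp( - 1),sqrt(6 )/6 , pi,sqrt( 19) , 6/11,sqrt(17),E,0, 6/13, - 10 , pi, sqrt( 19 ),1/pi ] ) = [  -  10,0,1/pi,exp( - 1), sqrt(6)/6,6/13,6/11,  E,  pi,pi, sqrt( 17 ),sqrt(19),  sqrt(19)] 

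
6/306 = 1/51 = 0.02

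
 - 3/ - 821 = 3/821 = 0.00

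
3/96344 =3/96344 = 0.00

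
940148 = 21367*44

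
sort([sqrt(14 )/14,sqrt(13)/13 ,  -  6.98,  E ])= [ - 6.98,sqrt ( 14 )/14, sqrt( 13 ) /13 , E ]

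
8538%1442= 1328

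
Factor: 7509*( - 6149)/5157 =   -  3^( - 2)*11^1*13^1*43^1*191^( - 1)*2503^1 = - 15390947/1719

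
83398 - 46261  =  37137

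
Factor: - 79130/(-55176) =39565/27588 =2^( - 2)*3^(-1 ) * 5^1*11^( - 2 )*19^(  -  1)*41^1 *193^1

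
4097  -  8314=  - 4217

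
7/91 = 1/13 = 0.08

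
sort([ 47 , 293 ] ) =[47 , 293 ] 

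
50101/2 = 50101/2  =  25050.50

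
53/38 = 1 + 15/38 = 1.39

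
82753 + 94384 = 177137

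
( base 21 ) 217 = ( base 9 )1221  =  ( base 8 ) 1616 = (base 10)910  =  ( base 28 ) 14E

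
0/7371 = 0 = 0.00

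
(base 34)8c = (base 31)95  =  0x11c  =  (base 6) 1152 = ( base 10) 284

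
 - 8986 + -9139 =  - 18125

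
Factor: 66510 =2^1*3^2*5^1*739^1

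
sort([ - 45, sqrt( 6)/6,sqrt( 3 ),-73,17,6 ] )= [-73, - 45, sqrt(6 ) /6,  sqrt (3 ), 6, 17]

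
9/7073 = 9/7073 = 0.00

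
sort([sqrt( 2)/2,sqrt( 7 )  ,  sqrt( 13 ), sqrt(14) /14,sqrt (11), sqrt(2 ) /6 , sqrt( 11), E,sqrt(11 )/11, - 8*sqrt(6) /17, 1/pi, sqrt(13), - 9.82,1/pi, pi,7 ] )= [ - 9.82 , -8*sqrt( 6 )/17, sqrt (2 )/6,sqrt ( 14)/14, sqrt ( 11 )/11, 1/pi,1/pi,sqrt(2)/2, sqrt( 7 ), E,  pi, sqrt (11),sqrt( 11 ), sqrt(13), sqrt( 13 ) , 7]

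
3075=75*41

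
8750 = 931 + 7819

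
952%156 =16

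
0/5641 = 0 = 0.00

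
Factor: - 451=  - 11^1*41^1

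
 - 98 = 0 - 98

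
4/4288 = 1/1072 = 0.00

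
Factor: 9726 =2^1*3^1*1621^1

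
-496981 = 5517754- 6014735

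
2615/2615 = 1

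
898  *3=2694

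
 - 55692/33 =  - 1688+4/11 = -  1687.64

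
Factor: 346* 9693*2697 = 2^1*3^4*29^1 * 31^1*173^1*359^1 = 9045139266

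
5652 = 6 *942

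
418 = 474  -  56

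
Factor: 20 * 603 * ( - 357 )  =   - 2^2*3^3*5^1 * 7^1*17^1 * 67^1  =  - 4305420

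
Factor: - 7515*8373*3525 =-3^4*5^3*47^1*167^1 * 2791^1 =- 221803909875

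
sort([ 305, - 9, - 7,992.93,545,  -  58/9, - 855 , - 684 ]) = [ - 855, - 684 ,-9, - 7, - 58/9 , 305, 545,992.93 ]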